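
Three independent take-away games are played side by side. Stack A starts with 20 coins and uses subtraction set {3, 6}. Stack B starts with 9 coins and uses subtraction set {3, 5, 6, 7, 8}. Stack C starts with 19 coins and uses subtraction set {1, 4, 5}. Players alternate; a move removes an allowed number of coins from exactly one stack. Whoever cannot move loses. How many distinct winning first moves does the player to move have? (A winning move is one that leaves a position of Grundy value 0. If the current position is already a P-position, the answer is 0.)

4

Stack A, S = {3, 6}:
G(0) = 0
G(1) = mex{} = 0
G(2) = mex{} = 0
G(3) = mex{0} = 1
G(4) = mex{0} = 1
G(5) = mex{0} = 1
G(6) = mex{1,0} = 2
G(7) = mex{1,0} = 2
G(8) = mex{1,0} = 2
G(9) = mex{2,1} = 0
G(10) = mex{2,1} = 0
G(11) = mex{2,1} = 0
G(12) = mex{0,2} = 1
G(13) = mex{0,2} = 1
G(14) = mex{0,2} = 1
G(15) = mex{1,0} = 2
G(16) = mex{1,0} = 2
G(17) = mex{1,0} = 2
G(18) = mex{2,1} = 0
G(19) = mex{2,1} = 0
G(20) = mex{2,1} = 0
G_A(20) = 0.
Stack B, S = {3, 5, 6, 7, 8}:
n : 0 1 2 3 4 5 6 7 8 9
G : 0 0 0 1 1 1 2 2 2 3
G_B(9) = 3.
Stack C, S = {1, 4, 5}:
G(0) = 0
G(1) = mex{0} = 1
G(2) = mex{1} = 0
G(3) = mex{0} = 1
G(4) = mex{1,0} = 2
G(5) = mex{2,1,0} = 3
G(6) = mex{3,0,1} = 2
G(7) = mex{2,1,0} = 3
G(8) = mex{3,2,1} = 0
G(9) = mex{0,3,2} = 1
G(10) = mex{1,2,3} = 0
G(11) = mex{0,3,2} = 1
G(12) = mex{1,0,3} = 2
G(13) = mex{2,1,0} = 3
G(14) = mex{3,0,1} = 2
G(15) = mex{2,1,0} = 3
G(16) = mex{3,2,1} = 0
G(17) = mex{0,3,2} = 1
G(18) = mex{1,2,3} = 0
G(19) = mex{0,3,2} = 1
G_C(19) = 1.
Combined Grundy value = 0 ⊕ 3 ⊕ 1 = 2.
A winning move leaves total XOR = 0, i.e. changes one component's Grundy value g to g ⊕ X where X is the current total.
Stack A: need g' = 0⊕2 = 2. Options: 20−3→G=2, 20−6→G=1. Hits: 1.
Stack B: need g' = 3⊕2 = 1. Options: 9−3→G=2, 9−5→G=1, 9−6→G=1, 9−7→G=0, 9−8→G=0. Hits: 2.
Stack C: need g' = 1⊕2 = 3. Options: 19−1→G=0, 19−4→G=3, 19−5→G=2. Hits: 1.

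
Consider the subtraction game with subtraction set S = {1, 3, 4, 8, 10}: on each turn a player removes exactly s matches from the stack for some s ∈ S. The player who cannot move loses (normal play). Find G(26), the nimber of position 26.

G(0) = 0
G(1) = mex{0} = 1
G(2) = mex{1} = 0
G(3) = mex{0,0} = 1
G(4) = mex{1,1,0} = 2
G(5) = mex{2,0,1} = 3
G(6) = mex{3,1,0} = 2
G(7) = mex{2,2,1} = 0
G(8) = mex{0,3,2,0} = 1
G(9) = mex{1,2,3,1} = 0
G(10) = mex{0,0,2,0,0} = 1
G(11) = mex{1,1,0,1,1} = 2
G(12) = mex{2,0,1,2,0} = 3
G(13) = mex{3,1,0,3,1} = 2
G(14) = mex{2,2,1,2,2} = 0
G(15) = mex{0,3,2,0,3} = 1
G(16) = mex{1,2,3,1,2} = 0
G(17) = mex{0,0,2,0,0} = 1
G(18) = mex{1,1,0,1,1} = 2
G(19) = mex{2,0,1,2,0} = 3
G(20) = mex{3,1,0,3,1} = 2
G(21) = mex{2,2,1,2,2} = 0
G(22) = mex{0,3,2,0,3} = 1
G(23) = mex{1,2,3,1,2} = 0
G(24) = mex{0,0,2,0,0} = 1
G(25) = mex{1,1,0,1,1} = 2
G(26) = mex{2,0,1,2,0} = 3

3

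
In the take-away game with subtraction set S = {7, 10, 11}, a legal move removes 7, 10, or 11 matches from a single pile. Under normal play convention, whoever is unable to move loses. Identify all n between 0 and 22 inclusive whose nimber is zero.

0, 1, 2, 3, 4, 5, 6, 18, 19, 20, 21, 22

G(0) = 0
G(1) = mex{} = 0
G(2) = mex{} = 0
G(3) = mex{} = 0
G(4) = mex{} = 0
G(5) = mex{} = 0
G(6) = mex{} = 0
G(7) = mex{0} = 1
G(8) = mex{0} = 1
G(9) = mex{0} = 1
G(10) = mex{0,0} = 1
G(11) = mex{0,0,0} = 1
G(12) = mex{0,0,0} = 1
G(13) = mex{0,0,0} = 1
G(14) = mex{1,0,0} = 2
G(15) = mex{1,0,0} = 2
G(16) = mex{1,0,0} = 2
G(17) = mex{1,1,0} = 2
G(18) = mex{1,1,1} = 0
G(19) = mex{1,1,1} = 0
G(20) = mex{1,1,1} = 0
G(21) = mex{2,1,1} = 0
G(22) = mex{2,1,1} = 0
P-positions are exactly the n with G(n) = 0.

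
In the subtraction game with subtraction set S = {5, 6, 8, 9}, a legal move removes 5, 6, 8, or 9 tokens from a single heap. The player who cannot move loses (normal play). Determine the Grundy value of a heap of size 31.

0

n :  0  1  2  3  4  5  6  7  8  9 10 11 12 13 14 15 16 17 18 19 20 21 22 23 24 25 26 27 28 29 30 31
G :  0  0  0  0  0  1  1  1  1  1  2  2  2  2  0  0  0  0  0  1  1  1  1  1  2  2  2  2  0  0  0  0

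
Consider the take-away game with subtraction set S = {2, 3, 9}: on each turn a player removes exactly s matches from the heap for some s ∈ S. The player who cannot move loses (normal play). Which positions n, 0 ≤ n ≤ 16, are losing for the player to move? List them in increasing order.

n :  0  1  2  3  4  5  6  7  8  9 10 11 12 13 14 15 16
G :  0  0  1  1  2  0  0  1  1  2  2  0  0  1  1  2  0
P-positions are exactly the n with G(n) = 0.

0, 1, 5, 6, 11, 12, 16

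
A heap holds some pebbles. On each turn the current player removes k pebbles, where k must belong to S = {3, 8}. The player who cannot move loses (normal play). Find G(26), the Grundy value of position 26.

G(0) = 0
G(1) = mex{} = 0
G(2) = mex{} = 0
G(3) = mex{0} = 1
G(4) = mex{0} = 1
G(5) = mex{0} = 1
G(6) = mex{1} = 0
G(7) = mex{1} = 0
G(8) = mex{1,0} = 2
G(9) = mex{0,0} = 1
G(10) = mex{0,0} = 1
G(11) = mex{2,1} = 0
G(12) = mex{1,1} = 0
G(13) = mex{1,1} = 0
G(14) = mex{0,0} = 1
G(15) = mex{0,0} = 1
G(16) = mex{0,2} = 1
G(17) = mex{1,1} = 0
G(18) = mex{1,1} = 0
G(19) = mex{1,0} = 2
G(20) = mex{0,0} = 1
G(21) = mex{0,0} = 1
G(22) = mex{2,1} = 0
G(23) = mex{1,1} = 0
G(24) = mex{1,1} = 0
G(25) = mex{0,0} = 1
G(26) = mex{0,0} = 1

1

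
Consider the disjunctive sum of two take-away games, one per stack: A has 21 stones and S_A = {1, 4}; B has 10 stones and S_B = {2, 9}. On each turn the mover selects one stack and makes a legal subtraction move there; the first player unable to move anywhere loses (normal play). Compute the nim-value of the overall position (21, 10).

Stack A, S = {1, 4}:
n :  0  1  2  3  4  5  6  7  8  9 10 11 12 13 14 15 16 17 18 19 20 21
G :  0  1  0  1  2  0  1  0  1  2  0  1  0  1  2  0  1  0  1  2  0  1
G_A(21) = 1.
Stack B, S = {2, 9}:
n :  0  1  2  3  4  5  6  7  8  9 10
G :  0  0  1  1  0  0  1  1  0  2  1
G_B(10) = 1.
Combined Grundy value = 1 ⊕ 1 = 0.

0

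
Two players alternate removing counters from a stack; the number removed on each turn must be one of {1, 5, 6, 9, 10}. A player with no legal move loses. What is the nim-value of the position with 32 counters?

0

n :  0  1  2  3  4  5  6  7  8  9 10 11 12 13 14 15 16 17 18 19 20 21 22 23 24 25 26 27 28 29 30 31 32
G :  0  1  0  1  0  1  2  3  2  3  2  3  4  5  4  0  1  0  1  0  1  2  3  2  3  2  3  4  5  4  0  1  0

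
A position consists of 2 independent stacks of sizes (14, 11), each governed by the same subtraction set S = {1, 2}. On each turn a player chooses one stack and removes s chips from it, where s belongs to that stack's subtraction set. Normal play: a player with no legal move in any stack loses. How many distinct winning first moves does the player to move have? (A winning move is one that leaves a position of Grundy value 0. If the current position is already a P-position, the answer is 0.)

All stacks use S = {1, 2}:
G(0) = 0
G(1) = mex{0} = 1
G(2) = mex{1,0} = 2
G(3) = mex{2,1} = 0
G(4) = mex{0,2} = 1
G(5) = mex{1,0} = 2
G(6) = mex{2,1} = 0
G(7) = mex{0,2} = 1
G(8) = mex{1,0} = 2
G(9) = mex{2,1} = 0
G(10) = mex{0,2} = 1
G(11) = mex{1,0} = 2
G(12) = mex{2,1} = 0
G(13) = mex{0,2} = 1
G(14) = mex{1,0} = 2
Stack A: G(14) = 2.
Stack B: G(11) = 2.
Combined Grundy value = 2 ⊕ 2 = 0.
A winning move leaves total XOR = 0, i.e. changes one component's Grundy value g to g ⊕ X where X is the current total.
Stack A: target g' = 2⊕0 = 2, but every legal move changes the Grundy value (mex property), so 0 moves.
Stack B: target g' = 2⊕0 = 2, but every legal move changes the Grundy value (mex property), so 0 moves.

0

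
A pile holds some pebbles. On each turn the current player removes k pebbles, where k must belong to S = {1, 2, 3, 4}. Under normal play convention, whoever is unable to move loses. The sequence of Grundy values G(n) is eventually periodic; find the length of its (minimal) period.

5

G(0) = 0
G(1) = mex{0} = 1
G(2) = mex{1,0} = 2
G(3) = mex{2,1,0} = 3
G(4) = mex{3,2,1,0} = 4
G(5) = mex{4,3,2,1} = 0
G(6) = mex{0,4,3,2} = 1
G(7) = mex{1,0,4,3} = 2
G(8) = mex{2,1,0,4} = 3
G(9) = mex{3,2,1,0} = 4
G(10) = mex{4,3,2,1} = 0
G(11) = mex{0,4,3,2} = 1
G(12) = mex{1,0,4,3} = 2
G(13) = mex{2,1,0,4} = 3
G(14) = mex{3,2,1,0} = 4
G(n+5) = G(n) holds for n = 0,…,3 (a full window of length max(S) = 4), so the sequence is purely periodic with period 5.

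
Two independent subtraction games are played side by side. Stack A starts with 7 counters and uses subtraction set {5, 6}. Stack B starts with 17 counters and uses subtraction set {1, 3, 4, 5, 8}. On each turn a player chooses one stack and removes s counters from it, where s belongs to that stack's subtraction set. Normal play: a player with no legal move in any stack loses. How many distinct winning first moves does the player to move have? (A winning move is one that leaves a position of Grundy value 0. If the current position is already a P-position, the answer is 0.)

Stack A, S = {5, 6}:
n : 0 1 2 3 4 5 6 7
G : 0 0 0 0 0 1 1 1
G_A(7) = 1.
Stack B, S = {1, 3, 4, 5, 8}:
G(0) = 0
G(1) = mex{0} = 1
G(2) = mex{1} = 0
G(3) = mex{0,0} = 1
G(4) = mex{1,1,0} = 2
G(5) = mex{2,0,1,0} = 3
G(6) = mex{3,1,0,1} = 2
G(7) = mex{2,2,1,0} = 3
G(8) = mex{3,3,2,1,0} = 4
G(9) = mex{4,2,3,2,1} = 0
G(10) = mex{0,3,2,3,0} = 1
G(11) = mex{1,4,3,2,1} = 0
G(12) = mex{0,0,4,3,2} = 1
G(13) = mex{1,1,0,4,3} = 2
G(14) = mex{2,0,1,0,2} = 3
G(15) = mex{3,1,0,1,3} = 2
G(16) = mex{2,2,1,0,4} = 3
G(17) = mex{3,3,2,1,0} = 4
G_B(17) = 4.
Combined Grundy value = 1 ⊕ 4 = 5.
A winning move leaves total XOR = 0, i.e. changes one component's Grundy value g to g ⊕ X where X is the current total.
Stack A: need g' = 1⊕5 = 4. Options: 7−5→G=0, 7−6→G=0. Hits: 0.
Stack B: need g' = 4⊕5 = 1. Options: 17−1→G=3, 17−3→G=3, 17−4→G=2, 17−5→G=1, 17−8→G=0. Hits: 1.

1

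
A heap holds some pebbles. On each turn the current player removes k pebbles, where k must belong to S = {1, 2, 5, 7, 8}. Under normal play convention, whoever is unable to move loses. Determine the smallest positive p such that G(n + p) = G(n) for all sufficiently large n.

3

n :  0  1  2  3  4  5  6  7  8  9 10 11 12 13 14
G :  0  1  2  0  1  2  0  1  2  0  1  2  0  1  2
G(n+3) = G(n) holds for n = 0,…,7 (a full window of length max(S) = 8), so the sequence is purely periodic with period 3.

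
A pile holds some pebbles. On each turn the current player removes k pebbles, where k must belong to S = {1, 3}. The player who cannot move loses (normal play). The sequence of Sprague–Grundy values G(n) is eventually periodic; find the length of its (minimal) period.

2

G(0) = 0
G(1) = mex{0} = 1
G(2) = mex{1} = 0
G(3) = mex{0,0} = 1
G(4) = mex{1,1} = 0
G(5) = mex{0,0} = 1
G(6) = mex{1,1} = 0
G(7) = mex{0,0} = 1
G(8) = mex{1,1} = 0
G(9) = mex{0,0} = 1
G(10) = mex{1,1} = 0
G(11) = mex{0,0} = 1
G(12) = mex{1,1} = 0
G(13) = mex{0,0} = 1
G(14) = mex{1,1} = 0
G(n+2) = G(n) holds for n = 0,…,2 (a full window of length max(S) = 3), so the sequence is purely periodic with period 2.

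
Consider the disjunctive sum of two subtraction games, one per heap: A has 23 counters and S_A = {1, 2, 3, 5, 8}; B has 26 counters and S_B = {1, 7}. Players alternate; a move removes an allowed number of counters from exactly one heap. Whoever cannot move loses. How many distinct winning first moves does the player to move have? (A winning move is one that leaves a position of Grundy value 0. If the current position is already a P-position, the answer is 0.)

1

Heap A, S = {1, 2, 3, 5, 8}:
G(0) = 0
G(1) = mex{0} = 1
G(2) = mex{1,0} = 2
G(3) = mex{2,1,0} = 3
G(4) = mex{3,2,1} = 0
G(5) = mex{0,3,2,0} = 1
G(6) = mex{1,0,3,1} = 2
G(7) = mex{2,1,0,2} = 3
G(8) = mex{3,2,1,3,0} = 4
G(9) = mex{4,3,2,0,1} = 5
G(10) = mex{5,4,3,1,2} = 0
G(11) = mex{0,5,4,2,3} = 1
G(12) = mex{1,0,5,3,0} = 2
G(13) = mex{2,1,0,4,1} = 3
G(14) = mex{3,2,1,5,2} = 0
G(15) = mex{0,3,2,0,3} = 1
G(16) = mex{1,0,3,1,4} = 2
G(17) = mex{2,1,0,2,5} = 3
G(18) = mex{3,2,1,3,0} = 4
G(19) = mex{4,3,2,0,1} = 5
G(20) = mex{5,4,3,1,2} = 0
G(21) = mex{0,5,4,2,3} = 1
G(22) = mex{1,0,5,3,0} = 2
G(23) = mex{2,1,0,4,1} = 3
G_A(23) = 3.
Heap B, S = {1, 7}:
n :  0  1  2  3  4  5  6  7  8  9 10 11 12 13 14 15 16 17 18 19 20 21 22 23 24 25 26
G :  0  1  0  1  0  1  0  1  0  1  0  1  0  1  0  1  0  1  0  1  0  1  0  1  0  1  0
G_B(26) = 0.
Combined Grundy value = 3 ⊕ 0 = 3.
A winning move leaves total XOR = 0, i.e. changes one component's Grundy value g to g ⊕ X where X is the current total.
Heap A: need g' = 3⊕3 = 0. Options: 23−1→G=2, 23−2→G=1, 23−3→G=0, 23−5→G=4, 23−8→G=1. Hits: 1.
Heap B: need g' = 0⊕3 = 3. Options: 26−1→G=1, 26−7→G=1. Hits: 0.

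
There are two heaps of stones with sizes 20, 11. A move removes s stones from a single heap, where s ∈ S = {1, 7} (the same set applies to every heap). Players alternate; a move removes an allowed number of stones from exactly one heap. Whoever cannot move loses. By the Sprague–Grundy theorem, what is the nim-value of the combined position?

1

All heaps use S = {1, 7}:
G(0) = 0
G(1) = mex{0} = 1
G(2) = mex{1} = 0
G(3) = mex{0} = 1
G(4) = mex{1} = 0
G(5) = mex{0} = 1
G(6) = mex{1} = 0
G(7) = mex{0,0} = 1
G(8) = mex{1,1} = 0
G(9) = mex{0,0} = 1
G(10) = mex{1,1} = 0
G(11) = mex{0,0} = 1
G(12) = mex{1,1} = 0
G(13) = mex{0,0} = 1
G(14) = mex{1,1} = 0
G(15) = mex{0,0} = 1
G(16) = mex{1,1} = 0
G(17) = mex{0,0} = 1
G(18) = mex{1,1} = 0
G(19) = mex{0,0} = 1
G(20) = mex{1,1} = 0
Heap A: G(20) = 0.
Heap B: G(11) = 1.
Combined Grundy value = 0 ⊕ 1 = 1.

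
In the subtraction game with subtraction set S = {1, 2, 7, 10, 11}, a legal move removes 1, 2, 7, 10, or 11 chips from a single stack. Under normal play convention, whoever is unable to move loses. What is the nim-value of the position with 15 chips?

n :  0  1  2  3  4  5  6  7  8  9 10 11 12 13 14 15
G :  0  1  2  0  1  2  0  1  2  0  1  2  0  1  2  0

0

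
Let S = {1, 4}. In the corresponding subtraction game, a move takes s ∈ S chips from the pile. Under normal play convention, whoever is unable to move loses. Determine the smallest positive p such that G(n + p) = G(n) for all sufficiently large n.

G(0) = 0
G(1) = mex{0} = 1
G(2) = mex{1} = 0
G(3) = mex{0} = 1
G(4) = mex{1,0} = 2
G(5) = mex{2,1} = 0
G(6) = mex{0,0} = 1
G(7) = mex{1,1} = 0
G(8) = mex{0,2} = 1
G(9) = mex{1,0} = 2
G(10) = mex{2,1} = 0
G(11) = mex{0,0} = 1
G(12) = mex{1,1} = 0
G(13) = mex{0,2} = 1
G(14) = mex{1,0} = 2
G(n+5) = G(n) holds for n = 0,…,3 (a full window of length max(S) = 4), so the sequence is purely periodic with period 5.

5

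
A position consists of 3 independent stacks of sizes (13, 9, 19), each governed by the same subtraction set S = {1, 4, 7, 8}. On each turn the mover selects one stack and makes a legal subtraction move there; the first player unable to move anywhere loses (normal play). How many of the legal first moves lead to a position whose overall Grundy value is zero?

6

All stacks use S = {1, 4, 7, 8}:
G(0) = 0
G(1) = mex{0} = 1
G(2) = mex{1} = 0
G(3) = mex{0} = 1
G(4) = mex{1,0} = 2
G(5) = mex{2,1} = 0
G(6) = mex{0,0} = 1
G(7) = mex{1,1,0} = 2
G(8) = mex{2,2,1,0} = 3
G(9) = mex{3,0,0,1} = 2
G(10) = mex{2,1,1,0} = 3
G(11) = mex{3,2,2,1} = 0
G(12) = mex{0,3,0,2} = 1
G(13) = mex{1,2,1,0} = 3
G(14) = mex{3,3,2,1} = 0
G(15) = mex{0,0,3,2} = 1
G(16) = mex{1,1,2,3} = 0
G(17) = mex{0,3,3,2} = 1
G(18) = mex{1,0,0,3} = 2
G(19) = mex{2,1,1,0} = 3
Stack A: G(13) = 3.
Stack B: G(9) = 2.
Stack C: G(19) = 3.
Combined Grundy value = 3 ⊕ 2 ⊕ 3 = 2.
A winning move leaves total XOR = 0, i.e. changes one component's Grundy value g to g ⊕ X where X is the current total.
Stack A: need g' = 3⊕2 = 1. Options: 13−1→G=1, 13−4→G=2, 13−7→G=1, 13−8→G=0. Hits: 2.
Stack B: need g' = 2⊕2 = 0. Options: 9−1→G=3, 9−4→G=0, 9−7→G=0, 9−8→G=1. Hits: 2.
Stack C: need g' = 3⊕2 = 1. Options: 19−1→G=2, 19−4→G=1, 19−7→G=1, 19−8→G=0. Hits: 2.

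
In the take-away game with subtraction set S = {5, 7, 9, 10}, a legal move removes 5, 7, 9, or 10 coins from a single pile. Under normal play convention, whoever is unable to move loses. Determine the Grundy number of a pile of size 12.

2

G(0) = 0
G(1) = mex{} = 0
G(2) = mex{} = 0
G(3) = mex{} = 0
G(4) = mex{} = 0
G(5) = mex{0} = 1
G(6) = mex{0} = 1
G(7) = mex{0,0} = 1
G(8) = mex{0,0} = 1
G(9) = mex{0,0,0} = 1
G(10) = mex{1,0,0,0} = 2
G(11) = mex{1,0,0,0} = 2
G(12) = mex{1,1,0,0} = 2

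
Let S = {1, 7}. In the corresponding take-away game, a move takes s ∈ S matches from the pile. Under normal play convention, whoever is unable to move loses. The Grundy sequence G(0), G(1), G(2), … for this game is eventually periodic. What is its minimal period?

n :  0  1  2  3  4  5  6  7  8  9 10 11 12 13 14
G :  0  1  0  1  0  1  0  1  0  1  0  1  0  1  0
G(n+2) = G(n) holds for n = 0,…,6 (a full window of length max(S) = 7), so the sequence is purely periodic with period 2.

2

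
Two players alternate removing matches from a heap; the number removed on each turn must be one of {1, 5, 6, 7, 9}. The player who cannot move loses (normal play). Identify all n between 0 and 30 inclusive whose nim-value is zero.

G(0) = 0
G(1) = mex{0} = 1
G(2) = mex{1} = 0
G(3) = mex{0} = 1
G(4) = mex{1} = 0
G(5) = mex{0,0} = 1
G(6) = mex{1,1,0} = 2
G(7) = mex{2,0,1,0} = 3
G(8) = mex{3,1,0,1} = 2
G(9) = mex{2,0,1,0,0} = 3
G(10) = mex{3,1,0,1,1} = 2
G(11) = mex{2,2,1,0,0} = 3
G(12) = mex{3,3,2,1,1} = 0
G(13) = mex{0,2,3,2,0} = 1
G(14) = mex{1,3,2,3,1} = 0
G(15) = mex{0,2,3,2,2} = 1
G(16) = mex{1,3,2,3,3} = 0
G(17) = mex{0,0,3,2,2} = 1
G(18) = mex{1,1,0,3,3} = 2
G(19) = mex{2,0,1,0,2} = 3
G(20) = mex{3,1,0,1,3} = 2
G(21) = mex{2,0,1,0,0} = 3
G(22) = mex{3,1,0,1,1} = 2
G(23) = mex{2,2,1,0,0} = 3
G(24) = mex{3,3,2,1,1} = 0
G(25) = mex{0,2,3,2,0} = 1
G(26) = mex{1,3,2,3,1} = 0
G(27) = mex{0,2,3,2,2} = 1
G(28) = mex{1,3,2,3,3} = 0
G(29) = mex{0,0,3,2,2} = 1
G(30) = mex{1,1,0,3,3} = 2
P-positions are exactly the n with G(n) = 0.

0, 2, 4, 12, 14, 16, 24, 26, 28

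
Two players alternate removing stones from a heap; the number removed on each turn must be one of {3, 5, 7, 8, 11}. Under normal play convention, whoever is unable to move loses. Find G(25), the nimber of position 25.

3

G(0) = 0
G(1) = mex{} = 0
G(2) = mex{} = 0
G(3) = mex{0} = 1
G(4) = mex{0} = 1
G(5) = mex{0,0} = 1
G(6) = mex{1,0} = 2
G(7) = mex{1,0,0} = 2
G(8) = mex{1,1,0,0} = 2
G(9) = mex{2,1,0,0} = 3
G(10) = mex{2,1,1,0} = 3
G(11) = mex{2,2,1,1,0} = 3
G(12) = mex{3,2,1,1,0} = 4
G(13) = mex{3,2,2,1,0} = 4
G(14) = mex{3,3,2,2,1} = 0
G(15) = mex{4,3,2,2,1} = 0
G(16) = mex{4,3,3,2,1} = 0
G(17) = mex{0,4,3,3,2} = 1
G(18) = mex{0,4,3,3,2} = 1
G(19) = mex{0,0,4,3,2} = 1
G(20) = mex{1,0,4,4,3} = 2
G(21) = mex{1,0,0,4,3} = 2
G(22) = mex{1,1,0,0,3} = 2
G(23) = mex{2,1,0,0,4} = 3
G(24) = mex{2,1,1,0,4} = 3
G(25) = mex{2,2,1,1,0} = 3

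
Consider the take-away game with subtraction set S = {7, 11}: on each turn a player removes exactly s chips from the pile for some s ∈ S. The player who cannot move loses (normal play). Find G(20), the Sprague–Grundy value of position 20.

n :  0  1  2  3  4  5  6  7  8  9 10 11 12 13 14 15 16 17 18 19 20
G :  0  0  0  0  0  0  0  1  1  1  1  1  1  1  2  2  2  2  0  0  0

0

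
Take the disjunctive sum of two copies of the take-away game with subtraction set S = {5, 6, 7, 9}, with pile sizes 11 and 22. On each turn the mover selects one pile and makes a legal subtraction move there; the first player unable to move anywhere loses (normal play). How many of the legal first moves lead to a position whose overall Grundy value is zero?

3

All piles use S = {5, 6, 7, 9}:
n :  0  1  2  3  4  5  6  7  8  9 10 11 12 13 14 15 16 17 18 19 20 21 22
G :  0  0  0  0  0  1  1  1  1  1  2  2  2  2  0  0  0  0  0  1  1  1  1
Pile A: G(11) = 2.
Pile B: G(22) = 1.
Combined Grundy value = 2 ⊕ 1 = 3.
A winning move leaves total XOR = 0, i.e. changes one component's Grundy value g to g ⊕ X where X is the current total.
Pile A: need g' = 2⊕3 = 1. Options: 11−5→G=1, 11−6→G=1, 11−7→G=0, 11−9→G=0. Hits: 2.
Pile B: need g' = 1⊕3 = 2. Options: 22−5→G=0, 22−6→G=0, 22−7→G=0, 22−9→G=2. Hits: 1.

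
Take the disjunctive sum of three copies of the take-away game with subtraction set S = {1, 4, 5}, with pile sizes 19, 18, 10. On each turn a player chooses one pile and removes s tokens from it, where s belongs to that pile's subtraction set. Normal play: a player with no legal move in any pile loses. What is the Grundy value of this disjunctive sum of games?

1

All piles use S = {1, 4, 5}:
G(0) = 0
G(1) = mex{0} = 1
G(2) = mex{1} = 0
G(3) = mex{0} = 1
G(4) = mex{1,0} = 2
G(5) = mex{2,1,0} = 3
G(6) = mex{3,0,1} = 2
G(7) = mex{2,1,0} = 3
G(8) = mex{3,2,1} = 0
G(9) = mex{0,3,2} = 1
G(10) = mex{1,2,3} = 0
G(11) = mex{0,3,2} = 1
G(12) = mex{1,0,3} = 2
G(13) = mex{2,1,0} = 3
G(14) = mex{3,0,1} = 2
G(15) = mex{2,1,0} = 3
G(16) = mex{3,2,1} = 0
G(17) = mex{0,3,2} = 1
G(18) = mex{1,2,3} = 0
G(19) = mex{0,3,2} = 1
Pile A: G(19) = 1.
Pile B: G(18) = 0.
Pile C: G(10) = 0.
Combined Grundy value = 1 ⊕ 0 ⊕ 0 = 1.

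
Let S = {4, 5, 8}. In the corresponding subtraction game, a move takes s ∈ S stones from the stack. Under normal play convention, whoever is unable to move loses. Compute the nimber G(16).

n :  0  1  2  3  4  5  6  7  8  9 10 11 12 13 14 15 16
G :  0  0  0  0  1  1  1  1  2  2  2  2  0  0  0  0  1

1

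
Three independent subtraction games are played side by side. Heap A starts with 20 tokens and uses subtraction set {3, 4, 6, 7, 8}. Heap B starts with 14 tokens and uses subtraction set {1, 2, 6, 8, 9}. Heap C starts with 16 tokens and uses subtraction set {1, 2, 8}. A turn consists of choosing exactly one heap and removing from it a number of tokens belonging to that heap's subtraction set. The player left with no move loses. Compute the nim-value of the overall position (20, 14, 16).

2

Heap A, S = {3, 4, 6, 7, 8}:
G(0) = 0
G(1) = mex{} = 0
G(2) = mex{} = 0
G(3) = mex{0} = 1
G(4) = mex{0,0} = 1
G(5) = mex{0,0} = 1
G(6) = mex{1,0,0} = 2
G(7) = mex{1,1,0,0} = 2
G(8) = mex{1,1,0,0,0} = 2
G(9) = mex{2,1,1,0,0} = 3
G(10) = mex{2,2,1,1,0} = 3
G(11) = mex{2,2,1,1,1} = 0
G(12) = mex{3,2,2,1,1} = 0
G(13) = mex{3,3,2,2,1} = 0
G(14) = mex{0,3,2,2,2} = 1
G(15) = mex{0,0,3,2,2} = 1
G(16) = mex{0,0,3,3,2} = 1
G(17) = mex{1,0,0,3,3} = 2
G(18) = mex{1,1,0,0,3} = 2
G(19) = mex{1,1,0,0,0} = 2
G(20) = mex{2,1,1,0,0} = 3
G_A(20) = 3.
Heap B, S = {1, 2, 6, 8, 9}:
n :  0  1  2  3  4  5  6  7  8  9 10 11 12 13 14
G :  0  1  2  0  1  2  3  0  1  2  0  1  2  3  0
G_B(14) = 0.
Heap C, S = {1, 2, 8}:
n :  0  1  2  3  4  5  6  7  8  9 10 11 12 13 14 15 16
G :  0  1  2  0  1  2  0  1  2  0  1  2  0  1  2  0  1
G_C(16) = 1.
Combined Grundy value = 3 ⊕ 0 ⊕ 1 = 2.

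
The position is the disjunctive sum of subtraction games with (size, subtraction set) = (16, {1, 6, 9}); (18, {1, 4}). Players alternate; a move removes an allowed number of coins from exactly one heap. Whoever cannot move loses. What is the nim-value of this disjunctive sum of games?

3

Heap A, S = {1, 6, 9}:
n :  0  1  2  3  4  5  6  7  8  9 10 11 12 13 14 15 16
G :  0  1  0  1  0  1  2  0  1  2  3  2  0  1  0  1  2
G_A(16) = 2.
Heap B, S = {1, 4}:
G(0) = 0
G(1) = mex{0} = 1
G(2) = mex{1} = 0
G(3) = mex{0} = 1
G(4) = mex{1,0} = 2
G(5) = mex{2,1} = 0
G(6) = mex{0,0} = 1
G(7) = mex{1,1} = 0
G(8) = mex{0,2} = 1
G(9) = mex{1,0} = 2
G(10) = mex{2,1} = 0
G(11) = mex{0,0} = 1
G(12) = mex{1,1} = 0
G(13) = mex{0,2} = 1
G(14) = mex{1,0} = 2
G(15) = mex{2,1} = 0
G(16) = mex{0,0} = 1
G(17) = mex{1,1} = 0
G(18) = mex{0,2} = 1
G_B(18) = 1.
Combined Grundy value = 2 ⊕ 1 = 3.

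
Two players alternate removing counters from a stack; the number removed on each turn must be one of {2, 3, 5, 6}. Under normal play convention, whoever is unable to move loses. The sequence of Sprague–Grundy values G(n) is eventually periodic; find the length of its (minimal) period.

8

n :  0  1  2  3  4  5  6  7  8  9 10 11 12 13 14 15 16 17
G :  0  0  1  1  2  2  3  3  0  0  1  1  2  2  3  3  0  0
G(n+8) = G(n) holds for n = 0,…,5 (a full window of length max(S) = 6), so the sequence is purely periodic with period 8.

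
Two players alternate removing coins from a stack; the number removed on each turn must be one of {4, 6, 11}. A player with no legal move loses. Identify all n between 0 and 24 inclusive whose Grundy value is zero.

n :  0  1  2  3  4  5  6  7  8  9 10 11 12 13 14 15 16 17 18 19 20 21 22 23 24
G :  0  0  0  0  1  1  1  1  2  2  0  2  3  3  1  0  2  0  0  1  0  1  1  2  1
P-positions are exactly the n with G(n) = 0.

0, 1, 2, 3, 10, 15, 17, 18, 20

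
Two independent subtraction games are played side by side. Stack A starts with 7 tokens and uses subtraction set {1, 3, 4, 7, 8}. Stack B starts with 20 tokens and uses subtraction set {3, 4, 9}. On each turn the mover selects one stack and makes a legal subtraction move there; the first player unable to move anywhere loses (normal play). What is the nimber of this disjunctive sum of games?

3

Stack A, S = {1, 3, 4, 7, 8}:
G(0) = 0
G(1) = mex{0} = 1
G(2) = mex{1} = 0
G(3) = mex{0,0} = 1
G(4) = mex{1,1,0} = 2
G(5) = mex{2,0,1} = 3
G(6) = mex{3,1,0} = 2
G(7) = mex{2,2,1,0} = 3
G_A(7) = 3.
Stack B, S = {3, 4, 9}:
G(0) = 0
G(1) = mex{} = 0
G(2) = mex{} = 0
G(3) = mex{0} = 1
G(4) = mex{0,0} = 1
G(5) = mex{0,0} = 1
G(6) = mex{1,0} = 2
G(7) = mex{1,1} = 0
G(8) = mex{1,1} = 0
G(9) = mex{2,1,0} = 3
G(10) = mex{0,2,0} = 1
G(11) = mex{0,0,0} = 1
G(12) = mex{3,0,1} = 2
G(13) = mex{1,3,1} = 0
G(14) = mex{1,1,1} = 0
G(15) = mex{2,1,2} = 0
G(16) = mex{0,2,0} = 1
G(17) = mex{0,0,0} = 1
G(18) = mex{0,0,3} = 1
G(19) = mex{1,0,1} = 2
G(20) = mex{1,1,1} = 0
G_B(20) = 0.
Combined Grundy value = 3 ⊕ 0 = 3.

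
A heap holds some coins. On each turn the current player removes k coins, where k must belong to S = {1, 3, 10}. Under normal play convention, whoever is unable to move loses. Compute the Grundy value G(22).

G(0) = 0
G(1) = mex{0} = 1
G(2) = mex{1} = 0
G(3) = mex{0,0} = 1
G(4) = mex{1,1} = 0
G(5) = mex{0,0} = 1
G(6) = mex{1,1} = 0
G(7) = mex{0,0} = 1
G(8) = mex{1,1} = 0
G(9) = mex{0,0} = 1
G(10) = mex{1,1,0} = 2
G(11) = mex{2,0,1} = 3
G(12) = mex{3,1,0} = 2
G(13) = mex{2,2,1} = 0
G(14) = mex{0,3,0} = 1
G(15) = mex{1,2,1} = 0
G(16) = mex{0,0,0} = 1
G(17) = mex{1,1,1} = 0
G(18) = mex{0,0,0} = 1
G(19) = mex{1,1,1} = 0
G(20) = mex{0,0,2} = 1
G(21) = mex{1,1,3} = 0
G(22) = mex{0,0,2} = 1

1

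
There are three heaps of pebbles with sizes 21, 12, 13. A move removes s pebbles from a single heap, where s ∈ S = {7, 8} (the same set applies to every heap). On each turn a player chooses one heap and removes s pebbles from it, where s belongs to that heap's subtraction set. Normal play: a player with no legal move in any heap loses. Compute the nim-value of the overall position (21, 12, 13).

0

All heaps use S = {7, 8}:
G(0) = 0
G(1) = mex{} = 0
G(2) = mex{} = 0
G(3) = mex{} = 0
G(4) = mex{} = 0
G(5) = mex{} = 0
G(6) = mex{} = 0
G(7) = mex{0} = 1
G(8) = mex{0,0} = 1
G(9) = mex{0,0} = 1
G(10) = mex{0,0} = 1
G(11) = mex{0,0} = 1
G(12) = mex{0,0} = 1
G(13) = mex{0,0} = 1
G(14) = mex{1,0} = 2
G(15) = mex{1,1} = 0
G(16) = mex{1,1} = 0
G(17) = mex{1,1} = 0
G(18) = mex{1,1} = 0
G(19) = mex{1,1} = 0
G(20) = mex{1,1} = 0
G(21) = mex{2,1} = 0
Heap A: G(21) = 0.
Heap B: G(12) = 1.
Heap C: G(13) = 1.
Combined Grundy value = 0 ⊕ 1 ⊕ 1 = 0.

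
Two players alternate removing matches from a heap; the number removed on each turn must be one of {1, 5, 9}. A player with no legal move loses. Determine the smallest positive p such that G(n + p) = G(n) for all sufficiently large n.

G(0) = 0
G(1) = mex{0} = 1
G(2) = mex{1} = 0
G(3) = mex{0} = 1
G(4) = mex{1} = 0
G(5) = mex{0,0} = 1
G(6) = mex{1,1} = 0
G(7) = mex{0,0} = 1
G(8) = mex{1,1} = 0
G(9) = mex{0,0,0} = 1
G(10) = mex{1,1,1} = 0
G(11) = mex{0,0,0} = 1
G(12) = mex{1,1,1} = 0
G(13) = mex{0,0,0} = 1
G(14) = mex{1,1,1} = 0
G(n+2) = G(n) holds for n = 0,…,8 (a full window of length max(S) = 9), so the sequence is purely periodic with period 2.

2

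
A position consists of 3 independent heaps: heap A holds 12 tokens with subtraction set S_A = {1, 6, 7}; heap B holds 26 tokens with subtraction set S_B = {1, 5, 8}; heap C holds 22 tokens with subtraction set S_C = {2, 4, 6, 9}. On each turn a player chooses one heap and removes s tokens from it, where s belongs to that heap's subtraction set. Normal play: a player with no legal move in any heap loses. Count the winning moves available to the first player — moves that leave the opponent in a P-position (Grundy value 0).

Heap A, S = {1, 6, 7}:
n :  0  1  2  3  4  5  6  7  8  9 10 11 12
G :  0  1  0  1  0  1  2  3  2  3  2  3  0
G_A(12) = 0.
Heap B, S = {1, 5, 8}:
G(0) = 0
G(1) = mex{0} = 1
G(2) = mex{1} = 0
G(3) = mex{0} = 1
G(4) = mex{1} = 0
G(5) = mex{0,0} = 1
G(6) = mex{1,1} = 0
G(7) = mex{0,0} = 1
G(8) = mex{1,1,0} = 2
G(9) = mex{2,0,1} = 3
G(10) = mex{3,1,0} = 2
G(11) = mex{2,0,1} = 3
G(12) = mex{3,1,0} = 2
G(13) = mex{2,2,1} = 0
G(14) = mex{0,3,0} = 1
G(15) = mex{1,2,1} = 0
G(16) = mex{0,3,2} = 1
G(17) = mex{1,2,3} = 0
G(18) = mex{0,0,2} = 1
G(19) = mex{1,1,3} = 0
G(20) = mex{0,0,2} = 1
G(21) = mex{1,1,0} = 2
G(22) = mex{2,0,1} = 3
G(23) = mex{3,1,0} = 2
G(24) = mex{2,0,1} = 3
G(25) = mex{3,1,0} = 2
G(26) = mex{2,2,1} = 0
G_B(26) = 0.
Heap C, S = {2, 4, 6, 9}:
n :  0  1  2  3  4  5  6  7  8  9 10 11 12 13 14 15 16 17 18 19 20 21 22
G :  0  0  1  1  2  2  3  3  0  4  1  0  2  1  3  2  0  3  1  0  2  1  3
G_C(22) = 3.
Combined Grundy value = 0 ⊕ 0 ⊕ 3 = 3.
A winning move leaves total XOR = 0, i.e. changes one component's Grundy value g to g ⊕ X where X is the current total.
Heap A: need g' = 0⊕3 = 3. Options: 12−1→G=3, 12−6→G=2, 12−7→G=1. Hits: 1.
Heap B: need g' = 0⊕3 = 3. Options: 26−1→G=2, 26−5→G=2, 26−8→G=1. Hits: 0.
Heap C: need g' = 3⊕3 = 0. Options: 22−2→G=2, 22−4→G=1, 22−6→G=0, 22−9→G=1. Hits: 1.

2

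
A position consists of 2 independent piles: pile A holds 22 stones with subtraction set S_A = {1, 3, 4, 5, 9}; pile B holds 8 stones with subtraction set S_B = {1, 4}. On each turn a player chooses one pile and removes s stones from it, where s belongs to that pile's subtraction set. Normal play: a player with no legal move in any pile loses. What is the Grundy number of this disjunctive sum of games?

Pile A, S = {1, 3, 4, 5, 9}:
n :  0  1  2  3  4  5  6  7  8  9 10 11 12 13 14 15 16 17 18 19 20 21 22
G :  0  1  0  1  2  3  2  3  0  1  0  1  2  3  2  3  0  1  0  1  2  3  2
G_A(22) = 2.
Pile B, S = {1, 4}:
G(0) = 0
G(1) = mex{0} = 1
G(2) = mex{1} = 0
G(3) = mex{0} = 1
G(4) = mex{1,0} = 2
G(5) = mex{2,1} = 0
G(6) = mex{0,0} = 1
G(7) = mex{1,1} = 0
G(8) = mex{0,2} = 1
G_B(8) = 1.
Combined Grundy value = 2 ⊕ 1 = 3.

3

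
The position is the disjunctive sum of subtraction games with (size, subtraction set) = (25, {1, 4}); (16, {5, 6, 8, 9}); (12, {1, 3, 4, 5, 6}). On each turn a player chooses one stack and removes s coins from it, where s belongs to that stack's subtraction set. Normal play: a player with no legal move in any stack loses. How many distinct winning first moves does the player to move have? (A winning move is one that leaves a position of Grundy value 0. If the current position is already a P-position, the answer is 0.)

Stack A, S = {1, 4}:
G(0) = 0
G(1) = mex{0} = 1
G(2) = mex{1} = 0
G(3) = mex{0} = 1
G(4) = mex{1,0} = 2
G(5) = mex{2,1} = 0
G(6) = mex{0,0} = 1
G(7) = mex{1,1} = 0
G(8) = mex{0,2} = 1
G(9) = mex{1,0} = 2
G(10) = mex{2,1} = 0
G(11) = mex{0,0} = 1
G(12) = mex{1,1} = 0
G(13) = mex{0,2} = 1
G(14) = mex{1,0} = 2
G(15) = mex{2,1} = 0
G(16) = mex{0,0} = 1
G(17) = mex{1,1} = 0
G(18) = mex{0,2} = 1
G(19) = mex{1,0} = 2
G(20) = mex{2,1} = 0
G(21) = mex{0,0} = 1
G(22) = mex{1,1} = 0
G(23) = mex{0,2} = 1
G(24) = mex{1,0} = 2
G(25) = mex{2,1} = 0
G_A(25) = 0.
Stack B, S = {5, 6, 8, 9}:
n :  0  1  2  3  4  5  6  7  8  9 10 11 12 13 14 15 16
G :  0  0  0  0  0  1  1  1  1  1  2  2  2  2  0  0  0
G_B(16) = 0.
Stack C, S = {1, 3, 4, 5, 6}:
n :  0  1  2  3  4  5  6  7  8  9 10 11 12
G :  0  1  0  1  2  3  2  3  4  0  1  0  1
G_C(12) = 1.
Combined Grundy value = 0 ⊕ 0 ⊕ 1 = 1.
A winning move leaves total XOR = 0, i.e. changes one component's Grundy value g to g ⊕ X where X is the current total.
Stack A: need g' = 0⊕1 = 1. Options: 25−1→G=2, 25−4→G=1. Hits: 1.
Stack B: need g' = 0⊕1 = 1. Options: 16−5→G=2, 16−6→G=2, 16−8→G=1, 16−9→G=1. Hits: 2.
Stack C: need g' = 1⊕1 = 0. Options: 12−1→G=0, 12−3→G=0, 12−4→G=4, 12−5→G=3, 12−6→G=2. Hits: 2.

5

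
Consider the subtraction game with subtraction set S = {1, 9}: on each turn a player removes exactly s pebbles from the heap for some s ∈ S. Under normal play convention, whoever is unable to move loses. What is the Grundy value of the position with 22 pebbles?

n :  0  1  2  3  4  5  6  7  8  9 10 11 12 13 14 15 16 17 18 19 20 21 22
G :  0  1  0  1  0  1  0  1  0  1  0  1  0  1  0  1  0  1  0  1  0  1  0

0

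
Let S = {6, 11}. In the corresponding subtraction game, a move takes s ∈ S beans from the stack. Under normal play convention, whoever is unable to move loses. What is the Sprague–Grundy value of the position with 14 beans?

2

G(0) = 0
G(1) = mex{} = 0
G(2) = mex{} = 0
G(3) = mex{} = 0
G(4) = mex{} = 0
G(5) = mex{} = 0
G(6) = mex{0} = 1
G(7) = mex{0} = 1
G(8) = mex{0} = 1
G(9) = mex{0} = 1
G(10) = mex{0} = 1
G(11) = mex{0,0} = 1
G(12) = mex{1,0} = 2
G(13) = mex{1,0} = 2
G(14) = mex{1,0} = 2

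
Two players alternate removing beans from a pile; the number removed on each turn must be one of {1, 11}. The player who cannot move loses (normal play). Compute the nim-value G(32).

0

G(0) = 0
G(1) = mex{0} = 1
G(2) = mex{1} = 0
G(3) = mex{0} = 1
G(4) = mex{1} = 0
G(5) = mex{0} = 1
G(6) = mex{1} = 0
G(7) = mex{0} = 1
G(8) = mex{1} = 0
G(9) = mex{0} = 1
G(10) = mex{1} = 0
G(11) = mex{0,0} = 1
G(12) = mex{1,1} = 0
G(13) = mex{0,0} = 1
G(14) = mex{1,1} = 0
G(15) = mex{0,0} = 1
G(16) = mex{1,1} = 0
G(17) = mex{0,0} = 1
G(18) = mex{1,1} = 0
G(19) = mex{0,0} = 1
G(20) = mex{1,1} = 0
G(21) = mex{0,0} = 1
G(22) = mex{1,1} = 0
G(23) = mex{0,0} = 1
G(24) = mex{1,1} = 0
G(25) = mex{0,0} = 1
G(26) = mex{1,1} = 0
G(27) = mex{0,0} = 1
G(28) = mex{1,1} = 0
G(29) = mex{0,0} = 1
G(30) = mex{1,1} = 0
G(31) = mex{0,0} = 1
G(32) = mex{1,1} = 0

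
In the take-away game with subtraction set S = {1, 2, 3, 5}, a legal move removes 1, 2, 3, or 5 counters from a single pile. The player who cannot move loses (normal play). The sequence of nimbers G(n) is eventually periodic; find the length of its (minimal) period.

n :  0  1  2  3  4  5  6  7  8  9 10 11 12 13 14
G :  0  1  2  3  0  1  2  3  0  1  2  3  0  1  2
G(n+4) = G(n) holds for n = 0,…,4 (a full window of length max(S) = 5), so the sequence is purely periodic with period 4.

4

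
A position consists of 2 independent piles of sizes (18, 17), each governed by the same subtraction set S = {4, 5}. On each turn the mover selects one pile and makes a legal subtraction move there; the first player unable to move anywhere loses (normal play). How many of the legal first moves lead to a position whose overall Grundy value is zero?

All piles use S = {4, 5}:
n :  0  1  2  3  4  5  6  7  8  9 10 11 12 13 14 15 16 17 18
G :  0  0  0  0  1  1  1  1  2  0  0  0  0  1  1  1  1  2  0
Pile A: G(18) = 0.
Pile B: G(17) = 2.
Combined Grundy value = 0 ⊕ 2 = 2.
A winning move leaves total XOR = 0, i.e. changes one component's Grundy value g to g ⊕ X where X is the current total.
Pile A: need g' = 0⊕2 = 2. Options: 18−4→G=1, 18−5→G=1. Hits: 0.
Pile B: need g' = 2⊕2 = 0. Options: 17−4→G=1, 17−5→G=0. Hits: 1.

1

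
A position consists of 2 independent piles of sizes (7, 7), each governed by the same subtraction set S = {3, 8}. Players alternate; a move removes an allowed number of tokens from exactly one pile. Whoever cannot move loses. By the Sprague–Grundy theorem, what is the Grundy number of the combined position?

All piles use S = {3, 8}:
G(0) = 0
G(1) = mex{} = 0
G(2) = mex{} = 0
G(3) = mex{0} = 1
G(4) = mex{0} = 1
G(5) = mex{0} = 1
G(6) = mex{1} = 0
G(7) = mex{1} = 0
Pile A: G(7) = 0.
Pile B: G(7) = 0.
Combined Grundy value = 0 ⊕ 0 = 0.

0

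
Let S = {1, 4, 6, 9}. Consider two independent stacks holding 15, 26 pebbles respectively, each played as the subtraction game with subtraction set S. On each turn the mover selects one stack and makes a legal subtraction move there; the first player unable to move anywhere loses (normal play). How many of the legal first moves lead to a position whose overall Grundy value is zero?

All stacks use S = {1, 4, 6, 9}:
n :  0  1  2  3  4  5  6  7  8  9 10 11 12 13 14 15 16 17 18 19 20 21 22 23 24 25 26
G :  0  1  0  1  2  0  1  0  1  2  0  1  0  1  2  0  1  0  1  2  0  1  0  1  2  0  1
Stack A: G(15) = 0.
Stack B: G(26) = 1.
Combined Grundy value = 0 ⊕ 1 = 1.
A winning move leaves total XOR = 0, i.e. changes one component's Grundy value g to g ⊕ X where X is the current total.
Stack A: need g' = 0⊕1 = 1. Options: 15−1→G=2, 15−4→G=1, 15−6→G=2, 15−9→G=1. Hits: 2.
Stack B: need g' = 1⊕1 = 0. Options: 26−1→G=0, 26−4→G=0, 26−6→G=0, 26−9→G=0. Hits: 4.

6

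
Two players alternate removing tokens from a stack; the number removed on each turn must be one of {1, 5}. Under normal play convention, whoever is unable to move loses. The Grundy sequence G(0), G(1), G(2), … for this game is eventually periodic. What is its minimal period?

n :  0  1  2  3  4  5  6  7  8  9 10 11 12 13 14
G :  0  1  0  1  0  1  0  1  0  1  0  1  0  1  0
G(n+2) = G(n) holds for n = 0,…,4 (a full window of length max(S) = 5), so the sequence is purely periodic with period 2.

2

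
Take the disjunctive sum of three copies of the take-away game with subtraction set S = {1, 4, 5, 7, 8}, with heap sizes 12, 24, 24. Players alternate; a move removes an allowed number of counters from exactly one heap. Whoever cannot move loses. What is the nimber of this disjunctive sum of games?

1

All heaps use S = {1, 4, 5, 7, 8}:
n :  0  1  2  3  4  5  6  7  8  9 10 11 12 13 14 15 16 17 18 19 20 21 22 23 24
G :  0  1  0  1  2  3  2  3  4  5  4  0  1  0  1  2  3  2  3  4  5  4  0  1  0
Heap A: G(12) = 1.
Heap B: G(24) = 0.
Heap C: G(24) = 0.
Combined Grundy value = 1 ⊕ 0 ⊕ 0 = 1.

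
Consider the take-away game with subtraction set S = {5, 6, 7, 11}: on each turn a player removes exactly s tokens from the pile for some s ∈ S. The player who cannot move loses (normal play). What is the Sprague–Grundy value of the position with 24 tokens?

1

n :  0  1  2  3  4  5  6  7  8  9 10 11 12 13 14 15 16 17 18 19 20 21 22 23 24
G :  0  0  0  0  0  1  1  1  1  1  2  2  2  2  2  3  0  0  0  0  0  1  1  1  1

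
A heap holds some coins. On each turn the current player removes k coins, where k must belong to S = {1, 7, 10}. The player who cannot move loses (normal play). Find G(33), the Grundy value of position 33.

2

n :  0  1  2  3  4  5  6  7  8  9 10 11 12 13 14 15 16 17 18 19 20 21 22 23 24 25 26 27 28 29 30 31 32 33
G :  0  1  0  1  0  1  0  1  0  1  2  3  2  3  2  3  2  0  1  0  1  0  1  0  1  0  1  2  3  2  3  2  3  2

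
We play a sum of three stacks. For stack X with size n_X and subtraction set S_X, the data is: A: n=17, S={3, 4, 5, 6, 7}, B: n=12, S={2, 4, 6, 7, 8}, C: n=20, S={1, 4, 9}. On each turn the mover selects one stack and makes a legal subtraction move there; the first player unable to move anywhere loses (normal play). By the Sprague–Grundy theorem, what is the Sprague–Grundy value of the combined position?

3

Stack A, S = {3, 4, 5, 6, 7}:
n :  0  1  2  3  4  5  6  7  8  9 10 11 12 13 14 15 16 17
G :  0  0  0  1  1  1  2  2  2  3  0  0  0  1  1  1  2  2
G_A(17) = 2.
Stack B, S = {2, 4, 6, 7, 8}:
n :  0  1  2  3  4  5  6  7  8  9 10 11 12
G :  0  0  1  1  2  2  3  3  4  4  0  0  1
G_B(12) = 1.
Stack C, S = {1, 4, 9}:
n :  0  1  2  3  4  5  6  7  8  9 10 11 12 13 14 15 16 17 18 19 20
G :  0  1  0  1  2  0  1  0  1  2  0  1  0  1  2  0  1  0  1  2  0
G_C(20) = 0.
Combined Grundy value = 2 ⊕ 1 ⊕ 0 = 3.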